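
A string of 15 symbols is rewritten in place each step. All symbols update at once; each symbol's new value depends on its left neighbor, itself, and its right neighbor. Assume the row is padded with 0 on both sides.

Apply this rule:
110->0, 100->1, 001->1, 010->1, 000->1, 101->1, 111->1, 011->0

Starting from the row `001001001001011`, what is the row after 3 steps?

111111111111100
011111111111011
101111111110100

101111111110100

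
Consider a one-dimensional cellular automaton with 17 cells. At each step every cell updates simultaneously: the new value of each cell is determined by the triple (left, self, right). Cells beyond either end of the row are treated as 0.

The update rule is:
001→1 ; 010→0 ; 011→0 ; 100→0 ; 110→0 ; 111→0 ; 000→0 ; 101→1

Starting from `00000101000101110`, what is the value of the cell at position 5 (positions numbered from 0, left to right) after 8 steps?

1

00001010001010000
00010100010100000
00101000101000000
01010001010000000
10100010100000000
01000101000000000
10001010000000000
00010100000000000
position 5 holds 1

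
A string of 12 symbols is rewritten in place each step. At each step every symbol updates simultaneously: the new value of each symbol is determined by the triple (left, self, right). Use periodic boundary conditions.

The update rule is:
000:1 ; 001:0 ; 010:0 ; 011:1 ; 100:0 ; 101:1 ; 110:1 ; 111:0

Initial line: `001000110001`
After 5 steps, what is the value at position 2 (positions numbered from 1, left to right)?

1

000010110100
111001111001
001001001001
000000000000
111111111111
position 2 holds 1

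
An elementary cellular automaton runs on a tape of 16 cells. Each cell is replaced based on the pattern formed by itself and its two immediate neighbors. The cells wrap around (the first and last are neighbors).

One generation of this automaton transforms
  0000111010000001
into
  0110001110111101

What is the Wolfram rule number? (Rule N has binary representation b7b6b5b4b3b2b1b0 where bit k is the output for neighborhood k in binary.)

position 5: 111 → 0  (bit 7 = 0)
position 6: 110 → 1  (bit 6 = 1)
position 7: 101 → 1  (bit 5 = 1)
position 0: 100 → 0  (bit 4 = 0)
position 4: 011 → 0  (bit 3 = 0)
position 8: 010 → 1  (bit 2 = 1)
position 3: 001 → 0  (bit 1 = 0)
position 1: 000 → 1  (bit 0 = 1)
bits b7..b0 = 01100101 = 101

101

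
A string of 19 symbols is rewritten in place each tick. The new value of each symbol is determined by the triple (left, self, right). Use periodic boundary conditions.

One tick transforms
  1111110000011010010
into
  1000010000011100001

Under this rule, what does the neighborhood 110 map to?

At position 5 the neighborhood is 110; the next row has 1 there.

1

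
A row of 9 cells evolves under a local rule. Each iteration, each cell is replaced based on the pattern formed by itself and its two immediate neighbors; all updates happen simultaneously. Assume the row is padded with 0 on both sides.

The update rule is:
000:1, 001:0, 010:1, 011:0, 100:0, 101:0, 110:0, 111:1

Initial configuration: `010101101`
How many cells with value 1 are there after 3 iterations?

010100001
010101101  (repeats iteration 0; period 2)
iteration 3: 010100001
count of 1: 3

3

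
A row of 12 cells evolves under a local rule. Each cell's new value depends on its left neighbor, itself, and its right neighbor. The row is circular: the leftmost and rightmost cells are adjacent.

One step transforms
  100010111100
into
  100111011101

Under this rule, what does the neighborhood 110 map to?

1

At position 9 the neighborhood is 110; the next row has 1 there.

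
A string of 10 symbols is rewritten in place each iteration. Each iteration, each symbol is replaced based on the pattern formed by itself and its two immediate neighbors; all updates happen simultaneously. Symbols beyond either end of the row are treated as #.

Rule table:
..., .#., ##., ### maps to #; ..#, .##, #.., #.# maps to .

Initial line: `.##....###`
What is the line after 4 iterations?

..#.##..##
..#..#...#
..#..#.#..
..#..#.#..

..#..#.#..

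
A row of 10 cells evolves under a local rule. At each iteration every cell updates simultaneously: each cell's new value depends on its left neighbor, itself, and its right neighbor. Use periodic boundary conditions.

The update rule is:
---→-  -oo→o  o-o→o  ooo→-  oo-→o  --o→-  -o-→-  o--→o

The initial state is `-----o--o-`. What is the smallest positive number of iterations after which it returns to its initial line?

------o--o
o------o--
-o------o-
--o------o
o--o------
-o--o-----
--o--o----
---o--o---
----o--o--
-----o--o-

10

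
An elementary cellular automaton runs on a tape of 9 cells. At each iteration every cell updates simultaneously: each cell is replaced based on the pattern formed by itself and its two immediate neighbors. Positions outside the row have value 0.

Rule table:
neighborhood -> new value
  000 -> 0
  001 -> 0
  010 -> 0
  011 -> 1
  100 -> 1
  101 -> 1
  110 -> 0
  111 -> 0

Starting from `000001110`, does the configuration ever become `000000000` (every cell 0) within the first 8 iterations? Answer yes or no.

yes

000001001
000000100
000000010
000000001
000000000
all cells are 0 at iteration 5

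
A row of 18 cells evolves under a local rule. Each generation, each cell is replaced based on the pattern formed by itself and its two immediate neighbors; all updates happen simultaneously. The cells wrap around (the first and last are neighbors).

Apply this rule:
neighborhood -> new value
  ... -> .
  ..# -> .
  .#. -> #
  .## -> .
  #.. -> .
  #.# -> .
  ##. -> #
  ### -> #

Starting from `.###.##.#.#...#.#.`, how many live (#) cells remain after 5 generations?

generation 1: ..##..#.#.#...#.#.
generation 2: ...#..#.#.#...#.#.
generation 3: ...#..#.#.#...#.#.  (fixed point — unchanged through generation 5)
count of #: 6

6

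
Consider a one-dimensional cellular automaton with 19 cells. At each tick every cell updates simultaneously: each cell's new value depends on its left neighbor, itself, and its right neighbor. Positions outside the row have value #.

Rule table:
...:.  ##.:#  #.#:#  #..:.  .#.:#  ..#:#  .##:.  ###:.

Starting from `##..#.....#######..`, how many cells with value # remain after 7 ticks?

.#.##....#......#.#
###.#...##.....###.
..###..#.#....#..##
.#..#.####...##.#..
##.###...#..#.###.#
.##..#..##.###..##.
#.#.##.#.##..#.#.##
count of #: 11

11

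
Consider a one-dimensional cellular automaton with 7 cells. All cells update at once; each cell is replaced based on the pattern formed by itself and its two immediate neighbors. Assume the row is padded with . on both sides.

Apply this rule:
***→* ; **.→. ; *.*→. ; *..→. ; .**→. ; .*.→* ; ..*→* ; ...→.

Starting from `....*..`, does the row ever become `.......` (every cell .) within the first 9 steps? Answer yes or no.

no

...**..
..*....
.**....
*......
*......  (fixed point — unchanged through step 9)
step 9 is *......, still not uniform .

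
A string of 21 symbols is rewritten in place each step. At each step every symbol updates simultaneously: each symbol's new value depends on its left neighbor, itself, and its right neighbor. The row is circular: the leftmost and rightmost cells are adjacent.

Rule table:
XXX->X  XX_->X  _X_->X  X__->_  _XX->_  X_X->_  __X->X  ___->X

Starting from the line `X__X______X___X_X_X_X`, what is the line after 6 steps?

X_XX_XXXXXX_XXX_X_X__
X__X__XXXXX__XX_X_X_X
X_XX_X_XXXX_X_X_X_X__
X__X_X__XXX_X_X_X_X_X
X_XX_X_X_XX_X_X_X_X__
X__X_X_X__X_X_X_X_X_X

X__X_X_X__X_X_X_X_X_X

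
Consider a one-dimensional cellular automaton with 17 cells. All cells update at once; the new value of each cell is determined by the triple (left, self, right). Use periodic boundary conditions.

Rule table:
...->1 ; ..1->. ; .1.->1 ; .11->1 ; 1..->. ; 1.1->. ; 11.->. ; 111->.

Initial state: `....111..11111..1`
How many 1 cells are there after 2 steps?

10

.11.1....1......1
.1..1.11.1.1111.1
count of 1: 10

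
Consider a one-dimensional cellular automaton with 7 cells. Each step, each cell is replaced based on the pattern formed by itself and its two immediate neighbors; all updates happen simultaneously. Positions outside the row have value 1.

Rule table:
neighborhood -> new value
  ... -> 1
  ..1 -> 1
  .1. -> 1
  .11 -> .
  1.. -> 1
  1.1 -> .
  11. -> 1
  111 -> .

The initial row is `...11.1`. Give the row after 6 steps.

step 1: 111.1..
step 2: ..1.111
step 3: 111....
step 4: ..11111
step 5: 11.....
step 6: .111111

.111111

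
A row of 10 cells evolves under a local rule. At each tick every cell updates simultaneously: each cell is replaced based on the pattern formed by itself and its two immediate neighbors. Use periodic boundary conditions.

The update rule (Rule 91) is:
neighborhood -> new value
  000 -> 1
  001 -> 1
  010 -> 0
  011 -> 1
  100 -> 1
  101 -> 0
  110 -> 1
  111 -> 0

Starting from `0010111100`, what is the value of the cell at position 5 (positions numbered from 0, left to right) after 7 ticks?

tick 1: 1100100111
tick 2: 0111011100
tick 3: 1101010111
tick 4: 0100000100
tick 5: 1011111011
tick 6: 1010001010
tick 7: 0001110000
position 5 holds 1

1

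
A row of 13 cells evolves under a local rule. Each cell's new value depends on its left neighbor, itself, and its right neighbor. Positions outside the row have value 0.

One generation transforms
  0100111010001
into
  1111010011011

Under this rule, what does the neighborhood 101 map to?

At position 7 the neighborhood is 101; the next row has 0 there.

0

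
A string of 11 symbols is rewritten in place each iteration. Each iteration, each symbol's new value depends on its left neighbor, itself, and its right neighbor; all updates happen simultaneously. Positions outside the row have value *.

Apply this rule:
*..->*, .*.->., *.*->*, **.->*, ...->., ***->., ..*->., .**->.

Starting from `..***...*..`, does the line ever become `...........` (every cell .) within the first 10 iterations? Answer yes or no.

iteration 1: *...**...*.
iteration 2: **...**...*
iteration 3: .**...**...
iteration 4: *.**...**..
iteration 5: **.**...**.
iteration 6: .**.**...**
iteration 7: *.**.**....
iteration 8: **.**.**...
iteration 9: .**.**.**..
iteration 10: *.**.**.**.
iteration 10 is *.**.**.**., still not uniform .

no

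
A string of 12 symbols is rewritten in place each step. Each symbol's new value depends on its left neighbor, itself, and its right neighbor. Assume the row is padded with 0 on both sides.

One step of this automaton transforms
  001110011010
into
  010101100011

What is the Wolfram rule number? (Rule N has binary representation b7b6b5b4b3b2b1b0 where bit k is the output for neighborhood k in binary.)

150

position 3: 111 → 1  (bit 7 = 1)
position 4: 110 → 0  (bit 6 = 0)
position 9: 101 → 0  (bit 5 = 0)
position 5: 100 → 1  (bit 4 = 1)
position 2: 011 → 0  (bit 3 = 0)
position 10: 010 → 1  (bit 2 = 1)
position 1: 001 → 1  (bit 1 = 1)
position 0: 000 → 0  (bit 0 = 0)
bits b7..b0 = 10010110 = 150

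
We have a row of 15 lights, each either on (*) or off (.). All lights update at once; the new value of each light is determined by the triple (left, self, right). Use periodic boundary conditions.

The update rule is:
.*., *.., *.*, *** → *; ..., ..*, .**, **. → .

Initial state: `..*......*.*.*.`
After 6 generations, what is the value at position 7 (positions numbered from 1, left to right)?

..**.....******
*...*.....****.
**..**.....**.*
*.*...*......*.
****..**.....**
***.*...*.....*
position 7 holds .

.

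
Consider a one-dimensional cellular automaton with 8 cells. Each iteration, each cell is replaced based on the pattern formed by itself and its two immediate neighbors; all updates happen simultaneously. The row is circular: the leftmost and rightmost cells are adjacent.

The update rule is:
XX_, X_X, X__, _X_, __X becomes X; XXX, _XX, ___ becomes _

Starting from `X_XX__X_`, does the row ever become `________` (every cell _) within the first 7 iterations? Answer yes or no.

XX_XXXXX
_XX_____
X_XX____
XX_XX__X
_XX_XXX_
X_XX__XX
XX_XXX__
iteration 7 is XX_XXX__, still not uniform _

no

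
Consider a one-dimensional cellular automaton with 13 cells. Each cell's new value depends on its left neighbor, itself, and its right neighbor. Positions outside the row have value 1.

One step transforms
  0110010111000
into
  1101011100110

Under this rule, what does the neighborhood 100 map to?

At position 3 the neighborhood is 100; the next row has 1 there.

1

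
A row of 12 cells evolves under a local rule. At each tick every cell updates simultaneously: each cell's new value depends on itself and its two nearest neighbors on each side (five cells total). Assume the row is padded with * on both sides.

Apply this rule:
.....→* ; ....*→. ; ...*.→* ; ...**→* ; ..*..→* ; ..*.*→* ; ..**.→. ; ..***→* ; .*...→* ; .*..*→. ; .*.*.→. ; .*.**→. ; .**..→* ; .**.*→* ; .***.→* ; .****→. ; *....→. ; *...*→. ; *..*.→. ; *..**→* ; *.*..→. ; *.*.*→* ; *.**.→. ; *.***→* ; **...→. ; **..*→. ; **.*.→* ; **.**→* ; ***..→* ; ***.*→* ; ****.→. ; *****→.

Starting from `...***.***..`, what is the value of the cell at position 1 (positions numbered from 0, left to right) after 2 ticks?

..********.*
.**......***
position 1 holds *

*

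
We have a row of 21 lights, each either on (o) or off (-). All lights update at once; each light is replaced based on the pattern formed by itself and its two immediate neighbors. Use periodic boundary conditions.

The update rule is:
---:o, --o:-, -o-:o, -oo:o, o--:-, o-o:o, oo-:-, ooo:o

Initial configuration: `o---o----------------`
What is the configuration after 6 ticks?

ooooooooooooooo-ooooo

o-o-o-oooooooooooooo-
ooooooooooooooooooo-o
oooooooooooooooooo-oo
ooooooooooooooooo-ooo
oooooooooooooooo-oooo
ooooooooooooooo-ooooo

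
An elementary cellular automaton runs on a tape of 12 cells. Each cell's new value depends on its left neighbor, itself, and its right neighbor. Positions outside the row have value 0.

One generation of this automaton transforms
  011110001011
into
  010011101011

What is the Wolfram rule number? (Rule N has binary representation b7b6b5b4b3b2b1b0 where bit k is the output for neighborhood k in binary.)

position 2: 111 → 0  (bit 7 = 0)
position 4: 110 → 1  (bit 6 = 1)
position 9: 101 → 0  (bit 5 = 0)
position 5: 100 → 1  (bit 4 = 1)
position 1: 011 → 1  (bit 3 = 1)
position 8: 010 → 1  (bit 2 = 1)
position 0: 001 → 0  (bit 1 = 0)
position 6: 000 → 1  (bit 0 = 1)
bits b7..b0 = 01011101 = 93

93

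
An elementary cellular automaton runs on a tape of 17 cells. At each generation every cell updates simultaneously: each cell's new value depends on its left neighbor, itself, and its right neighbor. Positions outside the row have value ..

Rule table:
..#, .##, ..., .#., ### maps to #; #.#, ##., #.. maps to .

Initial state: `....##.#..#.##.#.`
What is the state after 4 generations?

##..##..##.#..#.#

#####..#.##.#..#.
####..##.#..#.##.
###..##..#.##.#..
##..##..##.#..#.#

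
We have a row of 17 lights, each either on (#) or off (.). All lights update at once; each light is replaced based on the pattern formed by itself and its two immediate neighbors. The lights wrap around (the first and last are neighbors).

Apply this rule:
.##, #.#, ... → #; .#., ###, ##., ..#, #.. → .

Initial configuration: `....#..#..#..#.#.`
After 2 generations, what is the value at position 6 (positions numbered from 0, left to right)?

#

###...........#..
#...#########....
position 6 holds #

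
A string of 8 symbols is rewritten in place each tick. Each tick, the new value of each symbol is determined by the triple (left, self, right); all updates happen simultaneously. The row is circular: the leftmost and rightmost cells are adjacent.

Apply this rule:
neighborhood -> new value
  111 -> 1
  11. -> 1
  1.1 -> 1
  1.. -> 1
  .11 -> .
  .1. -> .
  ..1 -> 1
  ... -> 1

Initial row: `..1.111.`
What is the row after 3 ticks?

tick 1: 11.1.111
tick 2: 111.1.11
tick 3: 1111.1.1

1111.1.1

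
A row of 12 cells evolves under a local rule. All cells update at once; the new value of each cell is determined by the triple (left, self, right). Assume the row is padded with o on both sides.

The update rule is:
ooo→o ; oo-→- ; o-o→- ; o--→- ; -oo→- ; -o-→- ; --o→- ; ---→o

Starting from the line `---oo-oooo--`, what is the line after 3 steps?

-o--o--oo---

step 1: -o-----oo---
step 2: ---ooo----o-
step 3: -o--o--oo---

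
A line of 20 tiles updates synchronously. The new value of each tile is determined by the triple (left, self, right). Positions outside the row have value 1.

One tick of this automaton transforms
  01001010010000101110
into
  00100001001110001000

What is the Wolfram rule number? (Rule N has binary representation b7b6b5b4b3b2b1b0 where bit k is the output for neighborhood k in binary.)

25

position 17: 111 → 0  (bit 7 = 0)
position 18: 110 → 0  (bit 6 = 0)
position 0: 101 → 0  (bit 5 = 0)
position 2: 100 → 1  (bit 4 = 1)
position 16: 011 → 1  (bit 3 = 1)
position 1: 010 → 0  (bit 2 = 0)
position 3: 001 → 0  (bit 1 = 0)
position 11: 000 → 1  (bit 0 = 1)
bits b7..b0 = 00011001 = 25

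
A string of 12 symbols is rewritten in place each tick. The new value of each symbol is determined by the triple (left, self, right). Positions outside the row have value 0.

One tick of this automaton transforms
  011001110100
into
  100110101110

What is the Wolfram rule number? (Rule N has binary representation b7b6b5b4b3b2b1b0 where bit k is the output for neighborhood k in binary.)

position 6: 111 → 1  (bit 7 = 1)
position 2: 110 → 0  (bit 6 = 0)
position 8: 101 → 1  (bit 5 = 1)
position 3: 100 → 1  (bit 4 = 1)
position 1: 011 → 0  (bit 3 = 0)
position 9: 010 → 1  (bit 2 = 1)
position 0: 001 → 1  (bit 1 = 1)
position 11: 000 → 0  (bit 0 = 0)
bits b7..b0 = 10110110 = 182

182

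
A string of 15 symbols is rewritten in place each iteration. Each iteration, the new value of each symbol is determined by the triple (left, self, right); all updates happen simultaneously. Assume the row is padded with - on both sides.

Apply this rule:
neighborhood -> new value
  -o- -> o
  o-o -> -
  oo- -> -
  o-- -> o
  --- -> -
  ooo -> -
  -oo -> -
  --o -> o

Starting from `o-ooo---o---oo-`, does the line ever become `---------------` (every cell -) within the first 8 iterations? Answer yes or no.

no

o----o-ooo-o--o
oo--oo-----oooo
--oo--o---o----
-o--oooo-ooo---
oooo--------o--
----o------ooo-
---ooo----o---o
--o---o--ooo-oo
iteration 8 is --o---o--ooo-oo, still not uniform -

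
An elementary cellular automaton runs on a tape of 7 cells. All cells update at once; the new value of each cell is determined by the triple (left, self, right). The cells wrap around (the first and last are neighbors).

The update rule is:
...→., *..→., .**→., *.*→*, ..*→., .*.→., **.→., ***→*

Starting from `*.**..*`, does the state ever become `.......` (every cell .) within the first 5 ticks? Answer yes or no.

yes

tick 1: .*.....
tick 2: .......
all cells are . at tick 2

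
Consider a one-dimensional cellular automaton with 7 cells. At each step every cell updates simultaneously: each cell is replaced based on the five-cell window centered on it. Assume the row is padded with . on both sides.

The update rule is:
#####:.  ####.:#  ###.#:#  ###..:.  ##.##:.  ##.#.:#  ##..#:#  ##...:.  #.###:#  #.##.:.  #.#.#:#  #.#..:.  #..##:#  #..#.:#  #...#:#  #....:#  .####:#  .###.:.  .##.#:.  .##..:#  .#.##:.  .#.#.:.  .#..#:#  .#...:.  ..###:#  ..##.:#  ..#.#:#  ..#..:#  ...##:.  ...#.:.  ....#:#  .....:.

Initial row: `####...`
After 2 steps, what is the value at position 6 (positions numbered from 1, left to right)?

step 1: ###..#.
step 2: #..###.
position 6 holds #

#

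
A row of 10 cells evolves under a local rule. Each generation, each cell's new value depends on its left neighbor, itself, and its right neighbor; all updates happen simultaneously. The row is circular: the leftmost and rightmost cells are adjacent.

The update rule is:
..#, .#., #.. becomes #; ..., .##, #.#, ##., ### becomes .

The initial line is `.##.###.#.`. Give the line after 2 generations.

generation 1: #.......##
generation 2: .#.....#..

.#.....#..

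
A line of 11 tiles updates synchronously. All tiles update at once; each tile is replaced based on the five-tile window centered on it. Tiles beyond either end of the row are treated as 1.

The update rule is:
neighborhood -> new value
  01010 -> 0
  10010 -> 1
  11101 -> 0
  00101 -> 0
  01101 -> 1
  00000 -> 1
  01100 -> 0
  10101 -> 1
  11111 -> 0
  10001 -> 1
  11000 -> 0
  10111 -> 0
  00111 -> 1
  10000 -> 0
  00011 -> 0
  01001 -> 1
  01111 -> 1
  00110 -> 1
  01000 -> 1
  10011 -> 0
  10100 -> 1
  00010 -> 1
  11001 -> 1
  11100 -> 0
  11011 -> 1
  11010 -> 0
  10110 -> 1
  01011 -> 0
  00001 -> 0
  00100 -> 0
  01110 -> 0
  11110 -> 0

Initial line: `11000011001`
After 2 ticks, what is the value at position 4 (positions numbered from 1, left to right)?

00000010101
00110100100
position 4 holds 1

1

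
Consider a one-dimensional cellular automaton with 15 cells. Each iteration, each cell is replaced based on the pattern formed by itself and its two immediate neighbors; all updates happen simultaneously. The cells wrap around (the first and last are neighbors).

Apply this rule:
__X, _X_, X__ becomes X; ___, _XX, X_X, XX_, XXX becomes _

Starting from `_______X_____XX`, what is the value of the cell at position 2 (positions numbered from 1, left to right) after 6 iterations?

X_____XXX___X__
XX___X___X_XXXX
__X_XXX_XX_____
_XX_______X____
X__X_____XXX___
XXXXX___X___X_X
position 2 holds X

X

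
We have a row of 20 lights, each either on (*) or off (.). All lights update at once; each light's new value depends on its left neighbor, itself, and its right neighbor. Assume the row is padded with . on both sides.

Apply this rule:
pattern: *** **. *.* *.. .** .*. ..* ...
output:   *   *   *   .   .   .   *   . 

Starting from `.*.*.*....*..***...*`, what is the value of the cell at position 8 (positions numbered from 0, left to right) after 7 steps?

*

*.*.*....*..*.**..*.
.*.*....*..*.*.*.*..
*.*....*..*.*.*.*...
.*....*..*.*.*.*....
*....*..*.*.*.*.....
....*..*.*.*.*......
...*..*.*.*.*.......
position 8 holds *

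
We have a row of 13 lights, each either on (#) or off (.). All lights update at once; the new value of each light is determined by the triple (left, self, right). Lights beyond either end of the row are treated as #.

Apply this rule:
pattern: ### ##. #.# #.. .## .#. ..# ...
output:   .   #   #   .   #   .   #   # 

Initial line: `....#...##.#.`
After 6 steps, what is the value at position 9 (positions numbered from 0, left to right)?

#

step 1: .###..#####.#
step 2: ##.#.##...###
step 3: .##.###.###..
step 4: #####.###.#.#
step 5: ....###.##.##
step 6: .####.######.
position 9 holds #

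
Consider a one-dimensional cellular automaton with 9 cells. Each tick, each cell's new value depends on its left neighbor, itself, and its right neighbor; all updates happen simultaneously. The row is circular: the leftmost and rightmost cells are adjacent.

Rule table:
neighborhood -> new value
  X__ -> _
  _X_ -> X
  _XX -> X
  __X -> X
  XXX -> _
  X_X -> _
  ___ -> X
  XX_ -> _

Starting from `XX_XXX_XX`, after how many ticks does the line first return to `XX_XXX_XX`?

___X___X_
XXXX_XXX_
X____X___
X_XXXX_XX
__X____X_
XXX_XXXX_
X___X____
X_XXX_XXX
__X___X__
XXX_XXX_X
____X___X
_XXXX_XXX
_X____X__
XX_XXXX_X
___X____X
_XXX_XXXX
_X___X___
XX_XXX_XX

18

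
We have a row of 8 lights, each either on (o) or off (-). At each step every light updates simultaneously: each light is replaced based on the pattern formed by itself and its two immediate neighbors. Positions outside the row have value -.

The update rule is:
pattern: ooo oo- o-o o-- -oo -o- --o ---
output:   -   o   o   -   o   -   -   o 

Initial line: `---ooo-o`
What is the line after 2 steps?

step 1: oo-o-oo-
step 2: ooo-ooo-

ooo-ooo-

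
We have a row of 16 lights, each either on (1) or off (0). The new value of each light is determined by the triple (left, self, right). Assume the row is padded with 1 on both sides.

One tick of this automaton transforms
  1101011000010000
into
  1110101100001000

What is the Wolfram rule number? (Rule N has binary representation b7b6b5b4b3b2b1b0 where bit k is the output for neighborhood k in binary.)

position 0: 111 → 1  (bit 7 = 1)
position 1: 110 → 1  (bit 6 = 1)
position 2: 101 → 1  (bit 5 = 1)
position 7: 100 → 1  (bit 4 = 1)
position 5: 011 → 0  (bit 3 = 0)
position 3: 010 → 0  (bit 2 = 0)
position 10: 001 → 0  (bit 1 = 0)
position 8: 000 → 0  (bit 0 = 0)
bits b7..b0 = 11110000 = 240

240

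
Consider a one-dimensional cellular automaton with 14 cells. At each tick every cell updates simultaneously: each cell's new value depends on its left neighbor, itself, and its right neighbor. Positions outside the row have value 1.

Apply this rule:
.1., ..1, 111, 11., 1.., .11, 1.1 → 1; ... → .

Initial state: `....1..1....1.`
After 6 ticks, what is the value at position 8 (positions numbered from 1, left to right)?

1

tick 1: 1..111111..111
tick 2: 11111111111111
tick 3: 11111111111111  (fixed point — unchanged through tick 6)
position 8 holds 1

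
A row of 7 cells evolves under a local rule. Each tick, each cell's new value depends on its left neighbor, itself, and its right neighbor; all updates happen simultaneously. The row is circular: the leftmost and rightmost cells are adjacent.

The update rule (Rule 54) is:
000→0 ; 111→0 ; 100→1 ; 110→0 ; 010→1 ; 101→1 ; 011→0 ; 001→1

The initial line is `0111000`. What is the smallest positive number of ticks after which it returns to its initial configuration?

4

1000100
1101111
0010000
0111000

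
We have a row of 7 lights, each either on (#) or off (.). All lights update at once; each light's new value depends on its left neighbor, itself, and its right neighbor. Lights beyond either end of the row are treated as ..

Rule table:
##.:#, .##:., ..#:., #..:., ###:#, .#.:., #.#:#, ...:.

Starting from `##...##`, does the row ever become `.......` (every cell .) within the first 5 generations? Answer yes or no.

.#....#
.......
all cells are . at generation 2

yes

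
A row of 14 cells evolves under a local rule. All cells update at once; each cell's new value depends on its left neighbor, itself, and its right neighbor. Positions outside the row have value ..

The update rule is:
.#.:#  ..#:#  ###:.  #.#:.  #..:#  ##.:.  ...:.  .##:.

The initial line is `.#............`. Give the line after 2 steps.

...#..........

###...........
...#..........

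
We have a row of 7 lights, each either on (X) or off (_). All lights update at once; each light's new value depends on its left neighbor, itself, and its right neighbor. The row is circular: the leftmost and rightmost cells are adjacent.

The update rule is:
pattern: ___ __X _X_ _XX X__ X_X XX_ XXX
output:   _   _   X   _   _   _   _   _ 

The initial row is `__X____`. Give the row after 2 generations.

__X____

__X____  (fixed point — unchanged through generation 2)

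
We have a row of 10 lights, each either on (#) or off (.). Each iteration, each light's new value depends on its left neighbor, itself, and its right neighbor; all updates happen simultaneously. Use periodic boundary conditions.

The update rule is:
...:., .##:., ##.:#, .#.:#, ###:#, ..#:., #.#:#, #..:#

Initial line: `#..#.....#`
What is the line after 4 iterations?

iteration 1: ##.##.....
iteration 2: .##.##....
iteration 3: ..##.##...
iteration 4: ...##.##..

...##.##..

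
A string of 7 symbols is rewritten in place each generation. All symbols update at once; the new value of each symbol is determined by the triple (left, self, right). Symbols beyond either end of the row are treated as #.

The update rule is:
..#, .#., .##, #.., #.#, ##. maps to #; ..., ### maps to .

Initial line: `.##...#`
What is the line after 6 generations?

#...##.

####.##
...###.
#.##.##
######.
.....##
#...##.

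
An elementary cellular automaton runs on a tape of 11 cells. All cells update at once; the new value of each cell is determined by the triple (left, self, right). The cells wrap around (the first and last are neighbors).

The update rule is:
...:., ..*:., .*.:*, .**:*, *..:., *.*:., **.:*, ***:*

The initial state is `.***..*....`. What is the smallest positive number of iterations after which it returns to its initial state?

1

.***..*....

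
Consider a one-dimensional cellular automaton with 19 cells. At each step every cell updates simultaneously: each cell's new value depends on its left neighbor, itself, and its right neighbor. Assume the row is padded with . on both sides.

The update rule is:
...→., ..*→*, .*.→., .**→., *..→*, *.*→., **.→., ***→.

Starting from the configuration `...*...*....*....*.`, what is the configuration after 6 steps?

..*.*.*.*..*.*..*.*
.*.......**...**...
*.*.....*..*.*..*..
...*...*.**...**.*.
..*.*.*....*.*....*
.*.....*..*...*..*.

.*.....*..*...*..*.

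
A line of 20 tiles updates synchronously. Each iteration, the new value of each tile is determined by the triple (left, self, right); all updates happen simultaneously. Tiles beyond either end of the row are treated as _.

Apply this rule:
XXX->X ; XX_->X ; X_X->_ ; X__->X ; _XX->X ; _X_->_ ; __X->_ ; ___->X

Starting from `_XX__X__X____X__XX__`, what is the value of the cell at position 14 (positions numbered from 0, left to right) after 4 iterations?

iteration 1: _XXX__X__XXX__X_XXXX
iteration 2: _XXXX__X_XXXX___XXXX
iteration 3: _XXXXX___XXXXXX_XXXX
iteration 4: _XXXXXXX_XXXXXX_XXXX
position 14 holds X

X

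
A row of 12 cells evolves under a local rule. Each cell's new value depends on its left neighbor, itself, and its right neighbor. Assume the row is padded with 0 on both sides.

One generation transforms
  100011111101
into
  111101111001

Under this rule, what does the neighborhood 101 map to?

At position 10 the neighborhood is 101; the next row has 0 there.

0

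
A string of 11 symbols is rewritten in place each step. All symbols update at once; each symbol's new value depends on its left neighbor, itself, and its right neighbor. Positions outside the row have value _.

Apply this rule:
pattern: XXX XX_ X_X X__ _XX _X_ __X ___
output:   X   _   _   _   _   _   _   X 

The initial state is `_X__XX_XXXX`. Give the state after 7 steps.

________XX_
XXXXXXX____
_XXXXX__XXX
__XXX____X_
X__X__XX___
_________XX
XXXXXXXX___

XXXXXXXX___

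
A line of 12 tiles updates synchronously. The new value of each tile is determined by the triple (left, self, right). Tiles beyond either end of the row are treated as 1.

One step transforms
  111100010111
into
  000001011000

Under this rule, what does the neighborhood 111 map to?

At position 0 the neighborhood is 111; the next row has 0 there.

0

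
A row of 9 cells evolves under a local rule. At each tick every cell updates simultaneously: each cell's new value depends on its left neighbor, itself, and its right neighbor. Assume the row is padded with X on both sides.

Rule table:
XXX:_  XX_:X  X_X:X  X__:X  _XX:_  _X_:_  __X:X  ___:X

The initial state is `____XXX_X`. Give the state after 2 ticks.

XXXX__XX_
___XXX_XX

___XXX_XX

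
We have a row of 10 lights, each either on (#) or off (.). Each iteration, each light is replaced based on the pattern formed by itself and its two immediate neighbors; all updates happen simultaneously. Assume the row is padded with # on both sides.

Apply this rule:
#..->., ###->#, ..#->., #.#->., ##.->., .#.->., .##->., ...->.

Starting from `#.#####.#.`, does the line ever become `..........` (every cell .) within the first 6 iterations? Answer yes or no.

...###....
....#.....
..........
all cells are . at iteration 3

yes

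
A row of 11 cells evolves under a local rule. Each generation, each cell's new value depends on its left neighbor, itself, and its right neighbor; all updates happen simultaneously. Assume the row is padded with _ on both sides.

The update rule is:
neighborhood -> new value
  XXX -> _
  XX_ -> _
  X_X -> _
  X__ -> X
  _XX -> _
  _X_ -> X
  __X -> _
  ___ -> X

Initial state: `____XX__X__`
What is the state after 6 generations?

XXXX_______

generation 1: XXX___X_XXX
generation 2: ___XX_X____
generation 3: XX____XXXXX
generation 4: __XXX______
generation 5: X____XXXXXX
generation 6: XXXX_______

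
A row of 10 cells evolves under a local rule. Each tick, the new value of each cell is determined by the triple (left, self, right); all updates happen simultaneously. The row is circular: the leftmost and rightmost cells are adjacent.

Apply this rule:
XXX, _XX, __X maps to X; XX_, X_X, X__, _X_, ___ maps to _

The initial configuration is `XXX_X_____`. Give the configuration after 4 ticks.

______XXX_

tick 1: XX_______X
tick 2: X_______XX
tick 3: _______XXX
tick 4: ______XXX_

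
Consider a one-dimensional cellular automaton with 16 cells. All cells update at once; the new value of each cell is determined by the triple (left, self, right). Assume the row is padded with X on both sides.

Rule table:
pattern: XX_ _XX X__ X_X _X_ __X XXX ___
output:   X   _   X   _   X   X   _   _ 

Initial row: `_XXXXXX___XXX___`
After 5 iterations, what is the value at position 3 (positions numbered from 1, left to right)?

_

iteration 1: ______XX_X__XX_X
iteration 2: X____X_X_XXX_X__
iteration 3: XX__XX_X___X_XXX
iteration 4: _XXX_X_XX_XX____
iteration 5: ___X_X__X__XX__X
position 3 holds _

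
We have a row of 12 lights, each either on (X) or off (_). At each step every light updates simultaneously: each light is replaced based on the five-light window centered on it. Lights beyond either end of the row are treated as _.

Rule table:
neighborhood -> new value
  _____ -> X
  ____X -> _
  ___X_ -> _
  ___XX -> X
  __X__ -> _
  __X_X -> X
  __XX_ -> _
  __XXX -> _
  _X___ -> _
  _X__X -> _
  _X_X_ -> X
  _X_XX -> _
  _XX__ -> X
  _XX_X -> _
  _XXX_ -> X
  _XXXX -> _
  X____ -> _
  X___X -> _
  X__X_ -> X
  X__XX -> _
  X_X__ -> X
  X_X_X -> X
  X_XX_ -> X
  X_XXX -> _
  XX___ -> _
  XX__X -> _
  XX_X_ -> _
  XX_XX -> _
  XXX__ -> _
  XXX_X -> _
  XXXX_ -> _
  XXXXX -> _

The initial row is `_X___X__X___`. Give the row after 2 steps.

XXXXX_______

_______X___X
XXXXX_______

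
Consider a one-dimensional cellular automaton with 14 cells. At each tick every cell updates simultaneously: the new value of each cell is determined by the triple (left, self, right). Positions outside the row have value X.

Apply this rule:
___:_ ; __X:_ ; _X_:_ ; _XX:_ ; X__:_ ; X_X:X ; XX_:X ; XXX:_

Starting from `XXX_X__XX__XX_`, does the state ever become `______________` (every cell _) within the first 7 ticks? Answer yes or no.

tick 1: __XX____X___XX
tick 2: ___X__________
tick 3: ______________
all cells are _ at tick 3

yes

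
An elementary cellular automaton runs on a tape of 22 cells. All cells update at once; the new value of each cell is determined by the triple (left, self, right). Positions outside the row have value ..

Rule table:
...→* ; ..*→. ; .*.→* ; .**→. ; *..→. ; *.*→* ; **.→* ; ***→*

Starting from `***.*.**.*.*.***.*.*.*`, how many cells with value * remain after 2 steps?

.*****.******.********
..*****.******.*******
count of *: 18

18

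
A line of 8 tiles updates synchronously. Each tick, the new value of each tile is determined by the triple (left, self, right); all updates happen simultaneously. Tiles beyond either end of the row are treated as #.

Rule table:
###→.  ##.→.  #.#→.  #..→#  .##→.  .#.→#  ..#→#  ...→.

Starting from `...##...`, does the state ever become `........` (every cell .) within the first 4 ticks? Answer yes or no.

no

#.#..#.#
..####..
##....##
..#..#..
tick 4 is ..#..#.., still not uniform .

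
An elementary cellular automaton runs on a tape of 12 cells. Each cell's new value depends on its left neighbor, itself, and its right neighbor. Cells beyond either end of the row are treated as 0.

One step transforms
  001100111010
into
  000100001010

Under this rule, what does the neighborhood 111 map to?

0

At position 7 the neighborhood is 111; the next row has 0 there.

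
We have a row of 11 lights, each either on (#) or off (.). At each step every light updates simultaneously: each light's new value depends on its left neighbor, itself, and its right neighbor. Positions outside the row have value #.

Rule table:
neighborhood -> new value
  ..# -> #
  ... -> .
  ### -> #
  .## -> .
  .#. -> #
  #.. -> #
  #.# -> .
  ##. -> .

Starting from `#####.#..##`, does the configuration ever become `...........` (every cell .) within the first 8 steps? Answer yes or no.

no

step 1: ####..###.#
step 2: ###.##.#...
step 3: ##.....##.#
step 4: #.#...#....
step 5: ..##.###..#
step 6: ##....#.##.
step 7: #.#..##....
step 8: ..###..#..#
step 8 is ..###..#..#, still not uniform .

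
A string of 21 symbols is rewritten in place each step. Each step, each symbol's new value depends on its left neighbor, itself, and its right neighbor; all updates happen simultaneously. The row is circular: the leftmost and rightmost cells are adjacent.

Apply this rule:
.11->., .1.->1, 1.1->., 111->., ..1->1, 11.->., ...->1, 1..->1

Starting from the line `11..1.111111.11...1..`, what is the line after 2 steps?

11...1111111111......

..111..........111111
11...1111111111......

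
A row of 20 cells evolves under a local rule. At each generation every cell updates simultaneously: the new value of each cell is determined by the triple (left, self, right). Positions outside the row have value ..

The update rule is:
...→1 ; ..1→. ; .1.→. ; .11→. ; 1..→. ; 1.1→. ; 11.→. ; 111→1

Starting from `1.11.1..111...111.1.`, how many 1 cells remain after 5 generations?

generation 1: .........1..1..1....
generation 2: 11111111.........111
generation 3: .111111..1111111..1.
generation 4: ..1111....11111.....
generation 5: 1..11..11..111..1111
count of 1: 12

12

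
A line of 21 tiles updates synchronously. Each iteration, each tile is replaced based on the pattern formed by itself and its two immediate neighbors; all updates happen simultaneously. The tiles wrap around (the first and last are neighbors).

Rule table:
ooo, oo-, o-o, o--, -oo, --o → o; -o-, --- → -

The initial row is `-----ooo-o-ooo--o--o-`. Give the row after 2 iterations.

----ooooo-oooooo-oo-o
o--ooooooooooooooooo-

o--ooooooooooooooooo-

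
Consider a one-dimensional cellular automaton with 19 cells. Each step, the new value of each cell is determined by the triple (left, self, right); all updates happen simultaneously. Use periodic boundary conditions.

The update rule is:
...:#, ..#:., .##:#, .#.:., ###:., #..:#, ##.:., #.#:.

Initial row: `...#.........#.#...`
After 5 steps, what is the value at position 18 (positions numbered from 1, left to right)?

.

##..########....###
..#.#.......###.#..
#....######.#....##
.###.#.......###.#.
.#....######.#....#
position 18 holds .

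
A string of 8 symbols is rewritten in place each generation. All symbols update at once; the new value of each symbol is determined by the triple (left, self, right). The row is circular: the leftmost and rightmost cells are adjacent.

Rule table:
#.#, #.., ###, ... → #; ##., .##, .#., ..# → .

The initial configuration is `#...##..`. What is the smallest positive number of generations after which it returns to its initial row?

16

generation 1: .##...#.
generation 2: ...##..#
generation 3: ##...#..
generation 4: ..##..#.
generation 5: #...#..#
generation 6: .##..#..
generation 7: ...#..##
generation 8: ##..#...
generation 9: ..#..##.
generation 10: #..#...#
generation 11: .#..##..
generation 12: ..#...##
generation 13: #..##...
generation 14: .#...##.
generation 15: ..##...#
generation 16: #...##..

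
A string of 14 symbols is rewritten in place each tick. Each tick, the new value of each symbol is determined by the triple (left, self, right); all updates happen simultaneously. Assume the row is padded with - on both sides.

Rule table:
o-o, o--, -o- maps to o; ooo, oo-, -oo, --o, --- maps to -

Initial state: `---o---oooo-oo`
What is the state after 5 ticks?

---oo------o--
-----o-----oo-
-----oo------o
-------o-----o
-------oo----o

-------oo----o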